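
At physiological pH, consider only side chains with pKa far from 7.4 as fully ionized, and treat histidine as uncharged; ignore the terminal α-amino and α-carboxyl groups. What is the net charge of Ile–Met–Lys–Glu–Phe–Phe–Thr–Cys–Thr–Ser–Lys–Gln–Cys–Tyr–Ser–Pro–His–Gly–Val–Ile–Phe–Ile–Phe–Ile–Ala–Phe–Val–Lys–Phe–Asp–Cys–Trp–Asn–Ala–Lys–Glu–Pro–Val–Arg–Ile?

+2

Near pH 7.4, K and R contribute +1 each, D and E contribute −1 each, and every other side chain (His included, as stated) is uncharged.
Positive (K, R): Lys3, Lys11, Lys28, Lys35, Arg39 → +5.
Negative (D, E): Glu4, Asp30, Glu36 → −3.
Net charge = (+5) + (−3) = +2.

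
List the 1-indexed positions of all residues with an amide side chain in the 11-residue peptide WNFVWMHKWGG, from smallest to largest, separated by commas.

Asparagine (N) and glutamine (Q) have uncharged amide side chains.
Matching residues: N2.

2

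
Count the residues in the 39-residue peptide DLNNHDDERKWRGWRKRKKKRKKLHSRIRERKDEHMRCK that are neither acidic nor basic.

Acidic: D, E. Basic: K, R, H. All other residues are neither.
Matching residues: L2, N3, N4, W11, G13, W14, L24, S26, I28, M36, C38.

11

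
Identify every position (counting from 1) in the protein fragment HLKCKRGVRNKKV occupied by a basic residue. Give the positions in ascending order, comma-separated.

1, 3, 5, 6, 9, 11, 12

The basic amino acids are Lys (K), Arg (R), and His (H).
Matching residues: H1, K3, K5, R6, R9, K11, K12.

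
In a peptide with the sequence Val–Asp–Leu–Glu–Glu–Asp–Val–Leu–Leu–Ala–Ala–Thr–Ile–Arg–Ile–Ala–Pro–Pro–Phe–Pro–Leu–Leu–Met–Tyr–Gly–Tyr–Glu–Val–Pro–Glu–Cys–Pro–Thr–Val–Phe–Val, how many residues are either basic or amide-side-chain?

Basic: H, K, R. Amide-side-chain: N, Q.
Basic residues here: Arg14 (1).
Amide-side-chain residues here: none (0).
The two groups share no amino acid, so total = 1 + 0 = 1.

1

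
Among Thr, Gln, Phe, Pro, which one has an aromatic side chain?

Phe

The aromatic amino acids are Phe (F, benzyl), Trp (W, indole), and Tyr (Y, phenol).
Of the listed options, only Phe belongs to this group.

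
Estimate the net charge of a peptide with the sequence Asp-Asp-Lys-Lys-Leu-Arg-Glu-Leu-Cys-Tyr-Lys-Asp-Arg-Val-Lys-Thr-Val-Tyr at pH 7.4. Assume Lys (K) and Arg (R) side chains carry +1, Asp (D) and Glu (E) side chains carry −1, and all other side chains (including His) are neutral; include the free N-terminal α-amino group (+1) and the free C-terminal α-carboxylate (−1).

Positive (K, R): Lys3, Lys4, Arg6, Lys11, Arg13, Lys15 → +6.
Negative (D, E): Asp1, Asp2, Glu7, Asp12 → −4.
The N-terminus (+1) and C-terminus (−1) cancel.
Net charge = (+6) + (−4) = +2.

+2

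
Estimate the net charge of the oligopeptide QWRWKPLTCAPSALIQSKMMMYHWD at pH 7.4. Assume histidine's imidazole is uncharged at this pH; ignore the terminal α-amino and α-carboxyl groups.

The side chains ionized at physiological pH are Lys/Arg (+1) and Asp/Glu (−1); with His treated as neutral, nothing else contributes.
Positive (K, R): R3, K5, K18 → +3.
Negative (D, E): D25 → −1.
Net charge = (+3) + (−1) = +2.

+2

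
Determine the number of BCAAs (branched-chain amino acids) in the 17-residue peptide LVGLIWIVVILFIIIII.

Valine (V), leucine (L), and isoleucine (I) are the branched-chain amino acids.
Matching residues: L1, V2, L4, I5, I7, V8, V9, I10, L11, I13, I14, I15, I16, I17.

14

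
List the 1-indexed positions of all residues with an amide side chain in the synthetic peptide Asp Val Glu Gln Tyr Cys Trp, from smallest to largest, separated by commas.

4

Asparagine (N) and glutamine (Q) have uncharged amide side chains.
Matching residues: Gln4.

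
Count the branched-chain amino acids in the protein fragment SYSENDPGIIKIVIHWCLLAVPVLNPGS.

Valine (V), leucine (L), and isoleucine (I) are the branched-chain amino acids.
Matching residues: I9, I10, I12, V13, I14, L18, L19, V21, V23, L24.

10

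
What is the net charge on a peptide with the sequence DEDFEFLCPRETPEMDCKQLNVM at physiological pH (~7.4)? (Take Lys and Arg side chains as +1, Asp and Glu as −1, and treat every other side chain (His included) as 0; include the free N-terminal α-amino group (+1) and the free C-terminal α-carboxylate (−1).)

Positive (K, R): R10, K18 → +2.
Negative (D, E): D1, E2, D3, E5, E11, E14, D16 → −7.
The N-terminus (+1) and C-terminus (−1) cancel.
Net charge = (+2) + (−7) = −5.

-5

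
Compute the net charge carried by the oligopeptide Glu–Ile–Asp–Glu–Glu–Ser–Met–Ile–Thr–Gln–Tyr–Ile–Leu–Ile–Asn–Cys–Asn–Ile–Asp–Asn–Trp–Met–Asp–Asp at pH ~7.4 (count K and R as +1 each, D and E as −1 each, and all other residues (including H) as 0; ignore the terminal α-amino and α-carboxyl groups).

Positive (K, R): none → +0.
Negative (D, E): Glu1, Asp3, Glu4, Glu5, Asp19, Asp23, Asp24 → −7.
Net charge = (+0) + (−7) = −7.

-7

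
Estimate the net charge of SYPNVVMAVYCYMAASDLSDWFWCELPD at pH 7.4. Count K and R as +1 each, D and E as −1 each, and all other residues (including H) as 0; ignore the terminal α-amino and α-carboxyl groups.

-4

Positive (K, R): none → +0.
Negative (D, E): D17, D20, E25, D28 → −4.
Net charge = (+0) + (−4) = −4.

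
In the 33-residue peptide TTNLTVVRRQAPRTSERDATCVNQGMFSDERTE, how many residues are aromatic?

The aromatic amino acids are Phe (F, benzyl), Trp (W, indole), and Tyr (Y, phenol).
Matching residues: F27.

1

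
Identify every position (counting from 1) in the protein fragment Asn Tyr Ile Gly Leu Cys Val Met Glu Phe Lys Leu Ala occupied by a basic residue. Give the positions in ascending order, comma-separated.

11

The basic amino acids are Lys (K), Arg (R), and His (H).
Matching residues: Lys11.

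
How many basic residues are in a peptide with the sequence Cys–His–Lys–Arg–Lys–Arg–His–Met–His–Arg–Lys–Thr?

K, R, and H are the three residues with basic side chains (ε-amine, guanidinium, and imidazole respectively).
Matching residues: His2, Lys3, Arg4, Lys5, Arg6, His7, His9, Arg10, Lys11.

9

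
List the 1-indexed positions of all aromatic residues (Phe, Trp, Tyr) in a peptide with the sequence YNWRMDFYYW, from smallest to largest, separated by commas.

1, 3, 7, 8, 9, 10

Matching residues: Y1, W3, F7, Y8, Y9, W10.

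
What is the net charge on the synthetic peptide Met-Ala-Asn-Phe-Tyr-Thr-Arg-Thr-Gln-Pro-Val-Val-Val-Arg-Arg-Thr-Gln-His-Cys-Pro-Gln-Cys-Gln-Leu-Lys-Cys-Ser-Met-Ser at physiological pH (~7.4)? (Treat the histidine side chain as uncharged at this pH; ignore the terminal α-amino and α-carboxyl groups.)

+4

Near pH 7.4, K and R contribute +1 each, D and E contribute −1 each, and every other side chain (His included, as stated) is uncharged.
Positive (K, R): Arg7, Arg14, Arg15, Lys25 → +4.
Negative (D, E): none → −0.
Net charge = (+4) + (−0) = +4.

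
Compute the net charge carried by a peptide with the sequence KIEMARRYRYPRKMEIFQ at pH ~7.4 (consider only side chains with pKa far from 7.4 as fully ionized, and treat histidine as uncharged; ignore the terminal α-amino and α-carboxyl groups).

+4

At pH ~7.4 the Lys and Arg side chains are protonated (+1), the Asp and Glu side chains are deprotonated (−1), and with His taken as neutral all other side chains carry no charge.
Positive (K, R): K1, R6, R7, R9, R12, K13 → +6.
Negative (D, E): E3, E15 → −2.
Net charge = (+6) + (−2) = +4.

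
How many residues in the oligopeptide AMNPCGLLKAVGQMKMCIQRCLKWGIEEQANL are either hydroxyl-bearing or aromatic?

1

Hydroxyl-bearing: S, T, Y. Aromatic: F, W, Y.
Hydroxyl-bearing residues here: none (0).
Aromatic residues here: W24 (1).
(Y belongs to both groups, but none appear in this sequence.) Total = 0 + 1 = 1.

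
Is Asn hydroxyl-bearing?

No

S, T, and Y are the three residues with a side-chain hydroxyl.
Asparagine is not in this group.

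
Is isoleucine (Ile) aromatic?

No

F, W, and Y each carry an aromatic ring on the side chain.
Isoleucine is not in this group.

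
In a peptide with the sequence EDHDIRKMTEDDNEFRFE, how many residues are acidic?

Only D (aspartate) and E (glutamate) carry a side-chain carboxylic acid.
Matching residues: E1, D2, D4, E10, D11, D12, E14, E18.

8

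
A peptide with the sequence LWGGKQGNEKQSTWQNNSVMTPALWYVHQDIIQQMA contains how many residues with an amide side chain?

The amide-side-chain residues are Asn (N) and Gln (Q).
Matching residues: Q6, N8, Q11, Q15, N16, N17, Q29, Q33, Q34.

9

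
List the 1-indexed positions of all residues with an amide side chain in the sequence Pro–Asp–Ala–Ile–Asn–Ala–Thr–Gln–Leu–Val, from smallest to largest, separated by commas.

5, 8

The amide-side-chain residues are Asn (N) and Gln (Q).
Matching residues: Asn5, Gln8.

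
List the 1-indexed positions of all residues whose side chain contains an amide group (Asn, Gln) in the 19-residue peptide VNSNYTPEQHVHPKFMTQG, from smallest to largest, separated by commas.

Matching residues: N2, N4, Q9, Q18.

2, 4, 9, 18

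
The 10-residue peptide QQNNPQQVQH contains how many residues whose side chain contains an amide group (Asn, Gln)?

Matching residues: Q1, Q2, N3, N4, Q6, Q7, Q9.

7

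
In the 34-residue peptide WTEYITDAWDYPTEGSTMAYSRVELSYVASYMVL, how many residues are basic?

1

K, R, and H are the three residues with basic side chains (ε-amine, guanidinium, and imidazole respectively).
Matching residues: R22.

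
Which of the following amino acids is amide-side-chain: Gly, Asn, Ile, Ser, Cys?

Asn

The amide-side-chain residues are Asn (N) and Gln (Q).
Of the listed options, only Asn belongs to this group.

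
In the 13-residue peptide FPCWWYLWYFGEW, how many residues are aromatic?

8

Phenylalanine (F), tryptophan (W), and tyrosine (Y) have aromatic ring side chains.
Matching residues: F1, W4, W5, Y6, W8, Y9, F10, W13.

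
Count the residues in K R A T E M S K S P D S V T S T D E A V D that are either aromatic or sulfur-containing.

1

Aromatic: F, W, Y. Sulfur-containing: C, M.
Aromatic residues here: none (0).
Sulfur-containing residues here: M6 (1).
The two groups share no amino acid, so total = 0 + 1 = 1.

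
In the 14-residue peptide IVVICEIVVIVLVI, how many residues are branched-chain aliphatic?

Valine (V), leucine (L), and isoleucine (I) are the branched-chain amino acids.
Matching residues: I1, V2, V3, I4, I7, V8, V9, I10, V11, L12, V13, I14.

12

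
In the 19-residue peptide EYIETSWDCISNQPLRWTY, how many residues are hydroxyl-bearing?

The –OH-bearing residues are Ser, Thr (aliphatic alcohols), and Tyr (phenol).
Matching residues: Y2, T5, S6, S11, T18, Y19.

6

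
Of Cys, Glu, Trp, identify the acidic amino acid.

Glu

Aspartate (D) and glutamate (E) have carboxylic-acid side chains and are the acidic amino acids.
Of the listed options, only Glu belongs to this group.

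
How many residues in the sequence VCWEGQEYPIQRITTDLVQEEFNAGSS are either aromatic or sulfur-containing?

4

Aromatic: F, W, Y. Sulfur-containing: C, M.
Aromatic residues here: W3, Y8, F22 (3).
Sulfur-containing residues here: C2 (1).
The two groups share no amino acid, so total = 3 + 1 = 4.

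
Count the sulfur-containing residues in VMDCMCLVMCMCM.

9

Cysteine (C, thiol) and methionine (M, thioether) are the two sulfur-containing amino acids.
Matching residues: M2, C4, M5, C6, M9, C10, M11, C12, M13.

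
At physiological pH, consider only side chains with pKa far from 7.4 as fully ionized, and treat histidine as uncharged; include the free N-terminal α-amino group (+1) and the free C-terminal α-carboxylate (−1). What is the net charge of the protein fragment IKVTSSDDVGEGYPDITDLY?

-4

The side chains ionized at physiological pH are Lys/Arg (+1) and Asp/Glu (−1); with His treated as neutral, nothing else contributes.
Positive (K, R): K2 → +1.
Negative (D, E): D7, D8, E11, D15, D18 → −5.
The N-terminus (+1) and C-terminus (−1) cancel.
Net charge = (+1) + (−5) = −4.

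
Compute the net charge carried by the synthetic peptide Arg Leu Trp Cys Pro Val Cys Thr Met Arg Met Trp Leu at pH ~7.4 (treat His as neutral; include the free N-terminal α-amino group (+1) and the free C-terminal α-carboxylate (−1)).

The side chains ionized at physiological pH are Lys/Arg (+1) and Asp/Glu (−1); with His treated as neutral, nothing else contributes.
Positive (K, R): Arg1, Arg10 → +2.
Negative (D, E): none → −0.
The N-terminus (+1) and C-terminus (−1) cancel.
Net charge = (+2) + (−0) = +2.

+2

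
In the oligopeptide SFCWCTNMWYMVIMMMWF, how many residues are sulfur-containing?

7

Cysteine (C, thiol) and methionine (M, thioether) are the two sulfur-containing amino acids.
Matching residues: C3, C5, M8, M11, M14, M15, M16.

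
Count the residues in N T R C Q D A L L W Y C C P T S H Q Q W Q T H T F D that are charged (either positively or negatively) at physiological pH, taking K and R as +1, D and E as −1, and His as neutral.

3

Charged side chains at pH ~7.4: K, R (positive); D, E (negative).
Matching residues: R3, D6, D26.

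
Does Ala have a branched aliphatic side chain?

No

The BCAAs are Val, Leu, and Ile — aliphatic side chains with a branch point.
Alanine is not in this group.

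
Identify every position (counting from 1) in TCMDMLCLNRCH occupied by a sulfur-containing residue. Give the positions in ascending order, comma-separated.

Cysteine (C, thiol) and methionine (M, thioether) are the two sulfur-containing amino acids.
Matching residues: C2, M3, M5, C7, C11.

2, 3, 5, 7, 11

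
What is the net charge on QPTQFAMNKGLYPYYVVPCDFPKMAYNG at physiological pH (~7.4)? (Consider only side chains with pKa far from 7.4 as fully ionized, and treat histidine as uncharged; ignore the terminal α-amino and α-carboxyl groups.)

+1

At pH ~7.4 the Lys and Arg side chains are protonated (+1), the Asp and Glu side chains are deprotonated (−1), and with His taken as neutral all other side chains carry no charge.
Positive (K, R): K9, K23 → +2.
Negative (D, E): D20 → −1.
Net charge = (+2) + (−1) = +1.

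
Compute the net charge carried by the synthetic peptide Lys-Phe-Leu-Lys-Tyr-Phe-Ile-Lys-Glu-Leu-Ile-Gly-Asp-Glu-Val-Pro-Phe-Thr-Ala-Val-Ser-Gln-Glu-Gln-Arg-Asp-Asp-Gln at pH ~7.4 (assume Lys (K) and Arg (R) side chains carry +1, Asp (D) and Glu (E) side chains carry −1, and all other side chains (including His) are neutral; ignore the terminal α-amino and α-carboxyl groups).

-2

Positive (K, R): Lys1, Lys4, Lys8, Arg25 → +4.
Negative (D, E): Glu9, Asp13, Glu14, Glu23, Asp26, Asp27 → −6.
Net charge = (+4) + (−6) = −2.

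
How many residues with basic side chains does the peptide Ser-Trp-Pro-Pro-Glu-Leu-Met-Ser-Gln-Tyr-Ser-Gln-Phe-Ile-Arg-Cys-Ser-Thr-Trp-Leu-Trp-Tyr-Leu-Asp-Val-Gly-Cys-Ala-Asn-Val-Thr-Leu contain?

1

The basic amino acids are Lys (K), Arg (R), and His (H).
Matching residues: Arg15.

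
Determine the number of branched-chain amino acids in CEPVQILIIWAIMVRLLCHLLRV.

V, L, and I make up the branched-chain aliphatic group.
Matching residues: V4, I6, L7, I8, I9, I12, V14, L16, L17, L20, L21, V23.

12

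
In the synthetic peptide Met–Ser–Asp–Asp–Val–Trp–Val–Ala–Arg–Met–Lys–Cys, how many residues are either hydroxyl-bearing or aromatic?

Hydroxyl-bearing: S, T, Y. Aromatic: F, W, Y.
Hydroxyl-bearing residues here: Ser2 (1).
Aromatic residues here: Trp6 (1).
(Y belongs to both groups, but none appear in this sequence.) Total = 1 + 1 = 2.

2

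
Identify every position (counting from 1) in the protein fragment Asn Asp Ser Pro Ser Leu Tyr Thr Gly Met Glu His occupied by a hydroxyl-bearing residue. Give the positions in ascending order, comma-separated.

3, 5, 7, 8

S, T, and Y are the three residues with a side-chain hydroxyl.
Matching residues: Ser3, Ser5, Tyr7, Thr8.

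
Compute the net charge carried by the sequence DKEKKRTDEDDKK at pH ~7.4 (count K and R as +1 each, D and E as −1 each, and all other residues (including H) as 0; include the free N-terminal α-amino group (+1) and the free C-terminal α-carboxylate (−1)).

Positive (K, R): K2, K4, K5, R6, K12, K13 → +6.
Negative (D, E): D1, E3, D8, E9, D10, D11 → −6.
The N-terminus (+1) and C-terminus (−1) cancel.
Net charge = (+6) + (−6) = 0.

0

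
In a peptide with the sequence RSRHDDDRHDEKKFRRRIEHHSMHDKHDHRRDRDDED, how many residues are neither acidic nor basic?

5

Acidic: D, E. Basic: K, R, H. All other residues are neither.
Matching residues: S2, F14, I18, S22, M23.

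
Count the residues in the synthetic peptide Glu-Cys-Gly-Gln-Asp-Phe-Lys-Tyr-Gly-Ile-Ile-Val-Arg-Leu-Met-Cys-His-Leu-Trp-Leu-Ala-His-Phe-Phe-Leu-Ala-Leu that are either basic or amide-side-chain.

Basic: H, K, R. Amide-side-chain: N, Q.
Basic residues here: Lys7, Arg13, His17, His22 (4).
Amide-side-chain residues here: Gln4 (1).
The two groups share no amino acid, so total = 4 + 1 = 5.

5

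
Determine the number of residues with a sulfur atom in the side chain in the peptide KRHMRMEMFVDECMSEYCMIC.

8

Only Cys (C) and Met (M) have a sulfur atom in the side chain.
Matching residues: M4, M6, M8, C13, M14, C18, M19, C21.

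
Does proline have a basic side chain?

The basic amino acids are Lys (K), Arg (R), and His (H).
Proline is not in this group.

No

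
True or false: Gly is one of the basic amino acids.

False

The basic amino acids are Lys (K), Arg (R), and His (H).
Glycine is not in this group.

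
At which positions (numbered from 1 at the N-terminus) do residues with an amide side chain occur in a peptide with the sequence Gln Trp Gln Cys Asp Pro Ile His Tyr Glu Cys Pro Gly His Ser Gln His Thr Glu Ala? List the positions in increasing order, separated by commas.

1, 3, 16

Asparagine (N) and glutamine (Q) have uncharged amide side chains.
Matching residues: Gln1, Gln3, Gln16.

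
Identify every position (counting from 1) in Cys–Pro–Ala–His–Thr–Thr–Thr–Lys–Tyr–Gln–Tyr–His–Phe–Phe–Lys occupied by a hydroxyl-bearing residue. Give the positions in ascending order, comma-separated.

S, T, and Y are the three residues with a side-chain hydroxyl.
Matching residues: Thr5, Thr6, Thr7, Tyr9, Tyr11.

5, 6, 7, 9, 11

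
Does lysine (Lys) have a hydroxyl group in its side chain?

Serine (S), threonine (T), and tyrosine (Y) each carry a hydroxyl group on the side chain.
Lysine is not in this group.

No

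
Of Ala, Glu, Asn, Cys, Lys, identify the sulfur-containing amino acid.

Cys

The sulfur-bearing residues are cysteine (–SH) and methionine (–S–CH₃).
Of the listed options, only Cys belongs to this group.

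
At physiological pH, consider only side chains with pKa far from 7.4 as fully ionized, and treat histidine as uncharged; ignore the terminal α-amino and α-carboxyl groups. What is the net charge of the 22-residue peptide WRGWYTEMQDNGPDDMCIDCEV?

At pH ~7.4 the Lys and Arg side chains are protonated (+1), the Asp and Glu side chains are deprotonated (−1), and with His taken as neutral all other side chains carry no charge.
Positive (K, R): R2 → +1.
Negative (D, E): E7, D10, D14, D15, D19, E21 → −6.
Net charge = (+1) + (−6) = −5.

-5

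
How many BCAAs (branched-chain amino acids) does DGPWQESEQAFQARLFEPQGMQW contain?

Valine (V), leucine (L), and isoleucine (I) are the branched-chain amino acids.
Matching residues: L15.

1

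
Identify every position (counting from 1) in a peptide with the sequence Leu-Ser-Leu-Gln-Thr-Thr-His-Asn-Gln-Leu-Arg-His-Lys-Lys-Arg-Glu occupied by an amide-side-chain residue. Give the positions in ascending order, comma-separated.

4, 8, 9

Only N (asparagine) and Q (glutamine) carry a side-chain carboxamide.
Matching residues: Gln4, Asn8, Gln9.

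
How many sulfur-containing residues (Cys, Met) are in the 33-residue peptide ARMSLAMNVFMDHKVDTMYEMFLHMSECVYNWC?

Matching residues: M3, M7, M11, M18, M21, M25, C28, C33.

8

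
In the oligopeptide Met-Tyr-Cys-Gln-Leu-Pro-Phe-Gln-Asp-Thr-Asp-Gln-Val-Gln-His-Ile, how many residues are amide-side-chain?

The amide-side-chain residues are Asn (N) and Gln (Q).
Matching residues: Gln4, Gln8, Gln12, Gln14.

4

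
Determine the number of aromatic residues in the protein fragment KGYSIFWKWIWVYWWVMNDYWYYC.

12

Phenylalanine (F), tryptophan (W), and tyrosine (Y) have aromatic ring side chains.
Matching residues: Y3, F6, W7, W9, W11, Y13, W14, W15, Y20, W21, Y22, Y23.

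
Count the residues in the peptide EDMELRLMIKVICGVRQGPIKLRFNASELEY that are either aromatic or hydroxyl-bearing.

Aromatic: F, W, Y. Hydroxyl-bearing: S, T, Y.
Aromatic residues here: F24, Y31 (2).
Hydroxyl-bearing residues here: S27, Y31 (2).
Y is in both groups, so the 1 Y residue must not be double-counted.
Total = 2 + 2 − 1 = 3.

3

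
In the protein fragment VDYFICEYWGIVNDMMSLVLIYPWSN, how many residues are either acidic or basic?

Acidic: D, E. Basic: H, K, R.
Acidic residues here: D2, E7, D14 (3).
Basic residues here: none (0).
The two groups share no amino acid, so total = 3 + 0 = 3.

3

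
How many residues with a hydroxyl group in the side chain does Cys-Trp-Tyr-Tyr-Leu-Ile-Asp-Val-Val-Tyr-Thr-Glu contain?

4

Serine (S), threonine (T), and tyrosine (Y) each carry a hydroxyl group on the side chain.
Matching residues: Tyr3, Tyr4, Tyr10, Thr11.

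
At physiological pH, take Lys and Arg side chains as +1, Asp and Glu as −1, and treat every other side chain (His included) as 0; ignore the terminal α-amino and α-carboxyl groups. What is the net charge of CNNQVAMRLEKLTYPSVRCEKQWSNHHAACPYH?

Positive (K, R): R8, K11, R18, K21 → +4.
Negative (D, E): E10, E20 → −2.
Net charge = (+4) + (−2) = +2.

+2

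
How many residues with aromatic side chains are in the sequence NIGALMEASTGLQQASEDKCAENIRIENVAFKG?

Phenylalanine (F), tryptophan (W), and tyrosine (Y) have aromatic ring side chains.
Matching residues: F31.

1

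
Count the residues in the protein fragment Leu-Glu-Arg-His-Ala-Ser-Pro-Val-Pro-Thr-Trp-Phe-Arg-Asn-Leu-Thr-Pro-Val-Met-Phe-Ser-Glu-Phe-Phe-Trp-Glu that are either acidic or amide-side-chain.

Acidic: D, E. Amide-side-chain: N, Q.
Acidic residues here: Glu2, Glu22, Glu26 (3).
Amide-side-chain residues here: Asn14 (1).
The two groups share no amino acid, so total = 3 + 1 = 4.

4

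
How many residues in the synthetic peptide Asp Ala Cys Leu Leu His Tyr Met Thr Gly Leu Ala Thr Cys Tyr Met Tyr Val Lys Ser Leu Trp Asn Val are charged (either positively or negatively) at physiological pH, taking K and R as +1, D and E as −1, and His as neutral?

2

Charged side chains at pH ~7.4: K, R (positive); D, E (negative).
Matching residues: Asp1, Lys19.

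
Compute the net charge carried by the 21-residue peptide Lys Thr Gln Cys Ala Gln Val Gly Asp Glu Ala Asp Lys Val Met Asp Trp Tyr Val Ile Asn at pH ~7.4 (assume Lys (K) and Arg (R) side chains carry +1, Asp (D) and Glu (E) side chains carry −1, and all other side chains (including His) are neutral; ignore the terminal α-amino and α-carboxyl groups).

Positive (K, R): Lys1, Lys13 → +2.
Negative (D, E): Asp9, Glu10, Asp12, Asp16 → −4.
Net charge = (+2) + (−4) = −2.

-2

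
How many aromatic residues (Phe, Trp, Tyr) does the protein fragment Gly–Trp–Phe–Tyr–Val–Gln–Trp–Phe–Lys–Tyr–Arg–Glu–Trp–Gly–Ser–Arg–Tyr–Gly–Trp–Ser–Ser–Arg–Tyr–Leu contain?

10

Matching residues: Trp2, Phe3, Tyr4, Trp7, Phe8, Tyr10, Trp13, Tyr17, Trp19, Tyr23.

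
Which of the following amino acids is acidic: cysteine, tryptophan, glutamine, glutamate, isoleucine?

glutamate

The acidic residues are Asp (D) and Glu (E), whose side chains end in a carboxylate group.
Of the listed options, only glutamate belongs to this group.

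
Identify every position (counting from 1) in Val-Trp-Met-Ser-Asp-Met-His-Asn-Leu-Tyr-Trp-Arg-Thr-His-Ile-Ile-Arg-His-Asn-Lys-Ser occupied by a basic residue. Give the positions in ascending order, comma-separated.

Matching residues: His7, Arg12, His14, Arg17, His18, Lys20.

7, 12, 14, 17, 18, 20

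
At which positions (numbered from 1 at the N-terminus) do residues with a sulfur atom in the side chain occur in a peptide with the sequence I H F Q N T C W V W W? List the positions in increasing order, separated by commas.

7

The sulfur-bearing residues are cysteine (–SH) and methionine (–S–CH₃).
Matching residues: C7.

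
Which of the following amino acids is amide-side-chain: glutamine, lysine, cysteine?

glutamine

Only N (asparagine) and Q (glutamine) carry a side-chain carboxamide.
Of the listed options, only glutamine belongs to this group.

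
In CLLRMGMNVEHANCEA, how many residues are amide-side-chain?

2

Only N (asparagine) and Q (glutamine) carry a side-chain carboxamide.
Matching residues: N8, N13.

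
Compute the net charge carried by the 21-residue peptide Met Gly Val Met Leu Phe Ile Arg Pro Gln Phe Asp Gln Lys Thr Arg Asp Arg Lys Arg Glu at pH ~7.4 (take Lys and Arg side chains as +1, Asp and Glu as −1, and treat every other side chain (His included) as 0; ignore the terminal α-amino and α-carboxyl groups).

+3

Positive (K, R): Arg8, Lys14, Arg16, Arg18, Lys19, Arg20 → +6.
Negative (D, E): Asp12, Asp17, Glu21 → −3.
Net charge = (+6) + (−3) = +3.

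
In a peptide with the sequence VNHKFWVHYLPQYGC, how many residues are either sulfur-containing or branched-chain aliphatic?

Sulfur-containing: C, M. Branched-chain aliphatic: I, L, V.
Sulfur-containing residues here: C15 (1).
Branched-chain aliphatic residues here: V1, V7, L10 (3).
The two groups share no amino acid, so total = 1 + 3 = 4.

4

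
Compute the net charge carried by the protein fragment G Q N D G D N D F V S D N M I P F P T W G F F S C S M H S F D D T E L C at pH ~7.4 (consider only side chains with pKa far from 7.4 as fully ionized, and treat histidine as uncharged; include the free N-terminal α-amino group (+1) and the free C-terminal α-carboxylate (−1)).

-7

The side chains ionized at physiological pH are Lys/Arg (+1) and Asp/Glu (−1); with His treated as neutral, nothing else contributes.
Positive (K, R): none → +0.
Negative (D, E): D4, D6, D8, D12, D31, D32, E34 → −7.
The N-terminus (+1) and C-terminus (−1) cancel.
Net charge = (+0) + (−7) = −7.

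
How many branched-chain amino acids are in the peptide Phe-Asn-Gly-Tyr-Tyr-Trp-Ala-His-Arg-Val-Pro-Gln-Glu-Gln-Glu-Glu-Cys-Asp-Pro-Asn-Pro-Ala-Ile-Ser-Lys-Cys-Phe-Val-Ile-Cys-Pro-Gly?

4

Valine (V), leucine (L), and isoleucine (I) are the branched-chain amino acids.
Matching residues: Val10, Ile23, Val28, Ile29.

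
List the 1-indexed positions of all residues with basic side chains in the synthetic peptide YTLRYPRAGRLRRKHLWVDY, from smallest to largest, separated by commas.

4, 7, 10, 12, 13, 14, 15

Lysine (K), arginine (R), and histidine (H) have basic, nitrogen-containing side chains.
Matching residues: R4, R7, R10, R12, R13, K14, H15.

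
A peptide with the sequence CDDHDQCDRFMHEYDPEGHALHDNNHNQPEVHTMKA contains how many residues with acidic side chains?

9

The acidic residues are Asp (D) and Glu (E), whose side chains end in a carboxylate group.
Matching residues: D2, D3, D5, D8, E13, D15, E17, D23, E30.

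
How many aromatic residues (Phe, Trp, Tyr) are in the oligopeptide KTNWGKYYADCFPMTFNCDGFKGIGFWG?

Matching residues: W4, Y7, Y8, F12, F16, F21, F26, W27.

8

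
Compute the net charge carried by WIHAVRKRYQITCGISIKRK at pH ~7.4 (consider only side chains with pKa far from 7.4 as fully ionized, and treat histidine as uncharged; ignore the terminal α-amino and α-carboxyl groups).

At pH ~7.4 the Lys and Arg side chains are protonated (+1), the Asp and Glu side chains are deprotonated (−1), and with His taken as neutral all other side chains carry no charge.
Positive (K, R): R6, K7, R8, K18, R19, K20 → +6.
Negative (D, E): none → −0.
Net charge = (+6) + (−0) = +6.

+6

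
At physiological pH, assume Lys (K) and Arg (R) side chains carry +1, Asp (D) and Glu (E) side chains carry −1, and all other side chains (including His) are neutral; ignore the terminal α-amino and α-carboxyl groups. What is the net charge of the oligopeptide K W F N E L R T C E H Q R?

+1

Positive (K, R): K1, R7, R13 → +3.
Negative (D, E): E5, E10 → −2.
Net charge = (+3) + (−2) = +1.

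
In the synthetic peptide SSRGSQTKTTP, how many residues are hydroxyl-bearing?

S, T, and Y are the three residues with a side-chain hydroxyl.
Matching residues: S1, S2, S5, T7, T9, T10.

6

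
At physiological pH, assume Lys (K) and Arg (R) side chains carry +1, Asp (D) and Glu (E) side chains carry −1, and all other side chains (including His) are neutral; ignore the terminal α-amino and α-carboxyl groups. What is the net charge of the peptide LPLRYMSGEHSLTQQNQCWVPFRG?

+1

Positive (K, R): R4, R23 → +2.
Negative (D, E): E9 → −1.
Net charge = (+2) + (−1) = +1.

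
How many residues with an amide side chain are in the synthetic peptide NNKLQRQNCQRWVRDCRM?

The amide-side-chain residues are Asn (N) and Gln (Q).
Matching residues: N1, N2, Q5, Q7, N8, Q10.

6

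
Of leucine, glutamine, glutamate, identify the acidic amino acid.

Aspartate (D) and glutamate (E) have carboxylic-acid side chains and are the acidic amino acids.
Of the listed options, only glutamate belongs to this group.

glutamate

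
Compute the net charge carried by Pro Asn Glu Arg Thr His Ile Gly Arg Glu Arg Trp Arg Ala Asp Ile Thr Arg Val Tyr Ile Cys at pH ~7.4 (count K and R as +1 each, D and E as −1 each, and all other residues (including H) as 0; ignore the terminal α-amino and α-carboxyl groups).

Positive (K, R): Arg4, Arg9, Arg11, Arg13, Arg18 → +5.
Negative (D, E): Glu3, Glu10, Asp15 → −3.
Net charge = (+5) + (−3) = +2.

+2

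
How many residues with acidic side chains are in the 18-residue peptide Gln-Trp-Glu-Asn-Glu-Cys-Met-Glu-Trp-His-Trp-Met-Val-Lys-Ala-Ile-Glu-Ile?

4

Aspartate (D) and glutamate (E) have carboxylic-acid side chains and are the acidic amino acids.
Matching residues: Glu3, Glu5, Glu8, Glu17.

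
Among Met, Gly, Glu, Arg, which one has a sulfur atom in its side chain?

Met

Only Cys (C) and Met (M) have a sulfur atom in the side chain.
Of the listed options, only Met belongs to this group.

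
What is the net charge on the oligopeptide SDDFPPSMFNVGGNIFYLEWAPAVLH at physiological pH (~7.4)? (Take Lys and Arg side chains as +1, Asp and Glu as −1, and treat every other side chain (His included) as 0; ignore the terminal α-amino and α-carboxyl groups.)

Positive (K, R): none → +0.
Negative (D, E): D2, D3, E19 → −3.
Net charge = (+0) + (−3) = −3.

-3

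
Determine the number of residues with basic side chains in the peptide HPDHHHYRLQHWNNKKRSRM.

K, R, and H are the three residues with basic side chains (ε-amine, guanidinium, and imidazole respectively).
Matching residues: H1, H4, H5, H6, R8, H11, K15, K16, R17, R19.

10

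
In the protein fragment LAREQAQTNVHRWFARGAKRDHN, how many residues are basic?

Lysine (K), arginine (R), and histidine (H) have basic, nitrogen-containing side chains.
Matching residues: R3, H11, R12, R16, K19, R20, H22.

7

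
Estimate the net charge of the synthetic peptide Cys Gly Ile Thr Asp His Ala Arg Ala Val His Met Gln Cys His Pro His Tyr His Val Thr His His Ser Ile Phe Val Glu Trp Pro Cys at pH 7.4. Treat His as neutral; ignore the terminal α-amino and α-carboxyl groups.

At pH ~7.4 the Lys and Arg side chains are protonated (+1), the Asp and Glu side chains are deprotonated (−1), and with His taken as neutral all other side chains carry no charge.
Positive (K, R): Arg8 → +1.
Negative (D, E): Asp5, Glu28 → −2.
Net charge = (+1) + (−2) = −1.

-1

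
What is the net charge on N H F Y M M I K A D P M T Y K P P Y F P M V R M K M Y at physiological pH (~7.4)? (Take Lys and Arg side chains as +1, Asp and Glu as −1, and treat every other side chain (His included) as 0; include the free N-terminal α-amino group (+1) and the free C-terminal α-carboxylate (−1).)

Positive (K, R): K8, K15, R23, K25 → +4.
Negative (D, E): D10 → −1.
The N-terminus (+1) and C-terminus (−1) cancel.
Net charge = (+4) + (−1) = +3.

+3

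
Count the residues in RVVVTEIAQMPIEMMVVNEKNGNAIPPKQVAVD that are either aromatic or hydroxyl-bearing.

Aromatic: F, W, Y. Hydroxyl-bearing: S, T, Y.
Aromatic residues here: none (0).
Hydroxyl-bearing residues here: T5 (1).
(Y belongs to both groups, but none appear in this sequence.) Total = 0 + 1 = 1.

1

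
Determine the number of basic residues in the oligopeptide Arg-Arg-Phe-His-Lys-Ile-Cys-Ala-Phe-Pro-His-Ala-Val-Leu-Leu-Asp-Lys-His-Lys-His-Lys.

10

K, R, and H are the three residues with basic side chains (ε-amine, guanidinium, and imidazole respectively).
Matching residues: Arg1, Arg2, His4, Lys5, His11, Lys17, His18, Lys19, His20, Lys21.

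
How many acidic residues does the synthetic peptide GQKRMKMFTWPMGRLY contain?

Only D (aspartate) and E (glutamate) carry a side-chain carboxylic acid.
None of the 16 residues belong to this group.

0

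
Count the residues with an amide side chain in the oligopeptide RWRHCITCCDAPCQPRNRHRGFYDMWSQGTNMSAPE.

Asparagine (N) and glutamine (Q) have uncharged amide side chains.
Matching residues: Q14, N17, Q28, N31.

4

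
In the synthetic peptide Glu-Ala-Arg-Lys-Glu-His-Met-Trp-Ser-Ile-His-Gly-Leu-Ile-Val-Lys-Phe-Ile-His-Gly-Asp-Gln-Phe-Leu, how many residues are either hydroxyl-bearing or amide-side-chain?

2

Hydroxyl-bearing: S, T, Y. Amide-side-chain: N, Q.
Hydroxyl-bearing residues here: Ser9 (1).
Amide-side-chain residues here: Gln22 (1).
The two groups share no amino acid, so total = 1 + 1 = 2.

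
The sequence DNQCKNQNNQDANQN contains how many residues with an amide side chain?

Asparagine (N) and glutamine (Q) have uncharged amide side chains.
Matching residues: N2, Q3, N6, Q7, N8, N9, Q10, N13, Q14, N15.

10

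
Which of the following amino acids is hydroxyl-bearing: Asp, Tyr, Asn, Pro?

Tyr

The –OH-bearing residues are Ser, Thr (aliphatic alcohols), and Tyr (phenol).
Of the listed options, only Tyr belongs to this group.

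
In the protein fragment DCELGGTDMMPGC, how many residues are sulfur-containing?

Only Cys (C) and Met (M) have a sulfur atom in the side chain.
Matching residues: C2, M9, M10, C13.

4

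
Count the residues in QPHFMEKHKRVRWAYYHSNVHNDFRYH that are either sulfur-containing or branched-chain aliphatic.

3

Sulfur-containing: C, M. Branched-chain aliphatic: I, L, V.
Sulfur-containing residues here: M5 (1).
Branched-chain aliphatic residues here: V11, V20 (2).
The two groups share no amino acid, so total = 1 + 2 = 3.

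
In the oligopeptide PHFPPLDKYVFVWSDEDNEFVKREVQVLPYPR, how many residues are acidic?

Only D (aspartate) and E (glutamate) carry a side-chain carboxylic acid.
Matching residues: D7, D15, E16, D17, E19, E24.

6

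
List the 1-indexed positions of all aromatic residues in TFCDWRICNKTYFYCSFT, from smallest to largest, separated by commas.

F, W, and Y each carry an aromatic ring on the side chain.
Matching residues: F2, W5, Y12, F13, Y14, F17.

2, 5, 12, 13, 14, 17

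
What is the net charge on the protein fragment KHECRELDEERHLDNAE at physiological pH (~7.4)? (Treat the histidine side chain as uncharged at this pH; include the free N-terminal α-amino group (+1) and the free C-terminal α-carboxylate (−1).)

Near pH 7.4, K and R contribute +1 each, D and E contribute −1 each, and every other side chain (His included, as stated) is uncharged.
Positive (K, R): K1, R5, R11 → +3.
Negative (D, E): E3, E6, D8, E9, E10, D14, E17 → −7.
The N-terminus (+1) and C-terminus (−1) cancel.
Net charge = (+3) + (−7) = −4.

-4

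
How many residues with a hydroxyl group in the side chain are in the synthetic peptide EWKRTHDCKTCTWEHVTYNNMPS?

6

S, T, and Y are the three residues with a side-chain hydroxyl.
Matching residues: T5, T10, T12, T17, Y18, S23.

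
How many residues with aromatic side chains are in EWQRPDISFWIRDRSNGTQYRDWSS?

5

F, W, and Y each carry an aromatic ring on the side chain.
Matching residues: W2, F9, W10, Y20, W23.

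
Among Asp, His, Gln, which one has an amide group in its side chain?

Gln

Asparagine (N) and glutamine (Q) have uncharged amide side chains.
Of the listed options, only Gln belongs to this group.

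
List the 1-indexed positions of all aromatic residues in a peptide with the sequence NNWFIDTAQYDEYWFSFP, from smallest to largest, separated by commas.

3, 4, 10, 13, 14, 15, 17

Phenylalanine (F), tryptophan (W), and tyrosine (Y) have aromatic ring side chains.
Matching residues: W3, F4, Y10, Y13, W14, F15, F17.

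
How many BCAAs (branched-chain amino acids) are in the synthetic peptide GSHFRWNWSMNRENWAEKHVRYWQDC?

1

The BCAAs are Val, Leu, and Ile — aliphatic side chains with a branch point.
Matching residues: V20.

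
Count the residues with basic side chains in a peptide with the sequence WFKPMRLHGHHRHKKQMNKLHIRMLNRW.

Lysine (K), arginine (R), and histidine (H) have basic, nitrogen-containing side chains.
Matching residues: K3, R6, H8, H10, H11, R12, H13, K14, K15, K19, H21, R23, R27.

13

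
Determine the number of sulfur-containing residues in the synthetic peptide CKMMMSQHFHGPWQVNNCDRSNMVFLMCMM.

10

The sulfur-bearing residues are cysteine (–SH) and methionine (–S–CH₃).
Matching residues: C1, M3, M4, M5, C18, M23, M27, C28, M29, M30.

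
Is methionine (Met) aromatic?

No

The aromatic amino acids are Phe (F, benzyl), Trp (W, indole), and Tyr (Y, phenol).
Methionine is not in this group.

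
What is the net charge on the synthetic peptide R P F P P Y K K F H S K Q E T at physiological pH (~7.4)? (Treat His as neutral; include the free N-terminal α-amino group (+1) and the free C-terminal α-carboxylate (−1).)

+3

At pH ~7.4 the Lys and Arg side chains are protonated (+1), the Asp and Glu side chains are deprotonated (−1), and with His taken as neutral all other side chains carry no charge.
Positive (K, R): R1, K7, K8, K12 → +4.
Negative (D, E): E14 → −1.
The N-terminus (+1) and C-terminus (−1) cancel.
Net charge = (+4) + (−1) = +3.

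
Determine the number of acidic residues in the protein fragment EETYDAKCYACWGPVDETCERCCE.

7

Only D (aspartate) and E (glutamate) carry a side-chain carboxylic acid.
Matching residues: E1, E2, D5, D16, E17, E20, E24.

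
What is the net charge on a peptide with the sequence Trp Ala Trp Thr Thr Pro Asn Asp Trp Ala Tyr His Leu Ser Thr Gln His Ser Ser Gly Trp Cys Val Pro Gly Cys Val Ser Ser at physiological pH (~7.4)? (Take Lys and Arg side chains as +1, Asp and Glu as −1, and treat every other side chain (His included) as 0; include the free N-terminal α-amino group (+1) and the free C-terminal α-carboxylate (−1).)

-1

Positive (K, R): none → +0.
Negative (D, E): Asp8 → −1.
The N-terminus (+1) and C-terminus (−1) cancel.
Net charge = (+0) + (−1) = −1.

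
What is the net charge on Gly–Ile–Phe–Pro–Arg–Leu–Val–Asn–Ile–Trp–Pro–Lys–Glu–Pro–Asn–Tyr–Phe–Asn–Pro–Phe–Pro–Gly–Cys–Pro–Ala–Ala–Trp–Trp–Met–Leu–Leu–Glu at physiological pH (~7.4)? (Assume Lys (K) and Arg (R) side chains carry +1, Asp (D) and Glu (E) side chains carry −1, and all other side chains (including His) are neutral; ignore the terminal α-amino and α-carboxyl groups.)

Positive (K, R): Arg5, Lys12 → +2.
Negative (D, E): Glu13, Glu32 → −2.
Net charge = (+2) + (−2) = 0.

0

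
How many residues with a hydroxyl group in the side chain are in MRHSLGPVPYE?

Serine (S), threonine (T), and tyrosine (Y) each carry a hydroxyl group on the side chain.
Matching residues: S4, Y10.

2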